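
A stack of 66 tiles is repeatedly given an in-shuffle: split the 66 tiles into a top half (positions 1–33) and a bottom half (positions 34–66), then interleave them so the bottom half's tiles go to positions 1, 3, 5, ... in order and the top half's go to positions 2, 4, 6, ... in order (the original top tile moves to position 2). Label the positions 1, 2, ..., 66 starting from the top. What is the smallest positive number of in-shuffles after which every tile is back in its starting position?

The in-shuffle permutes the 66 positions with cycle lengths [66].
Every tile is home exactly when every cycle has completed a whole number of laps, i.e. after lcm(66) = 66 in-shuffles.

66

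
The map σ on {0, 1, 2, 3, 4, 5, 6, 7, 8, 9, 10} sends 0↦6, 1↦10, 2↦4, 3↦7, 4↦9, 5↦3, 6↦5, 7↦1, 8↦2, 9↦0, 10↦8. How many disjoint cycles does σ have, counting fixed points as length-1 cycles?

1

Cycle decomposition: (0 6 5 3 7 1 10 8 2 4 9).
1 cycle.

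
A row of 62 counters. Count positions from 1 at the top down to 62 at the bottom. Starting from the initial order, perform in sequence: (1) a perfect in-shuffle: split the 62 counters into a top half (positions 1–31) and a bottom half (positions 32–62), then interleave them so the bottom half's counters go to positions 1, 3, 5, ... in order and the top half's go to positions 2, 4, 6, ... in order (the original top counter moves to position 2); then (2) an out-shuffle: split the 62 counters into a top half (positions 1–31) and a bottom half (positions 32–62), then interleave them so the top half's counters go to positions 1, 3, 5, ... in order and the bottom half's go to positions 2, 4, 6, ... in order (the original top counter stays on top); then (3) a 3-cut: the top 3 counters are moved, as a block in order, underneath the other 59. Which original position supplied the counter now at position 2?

33

Undo the operations in reverse order, starting from position 2:
  undo op 3 (cut 3): 2 ← 5
  undo op 2 (out-shuffle, from top half): 5 ← 3
  undo op 1 (in-shuffle, from bottom half): 3 ← 33
So the counter at position 2 came from original position 33.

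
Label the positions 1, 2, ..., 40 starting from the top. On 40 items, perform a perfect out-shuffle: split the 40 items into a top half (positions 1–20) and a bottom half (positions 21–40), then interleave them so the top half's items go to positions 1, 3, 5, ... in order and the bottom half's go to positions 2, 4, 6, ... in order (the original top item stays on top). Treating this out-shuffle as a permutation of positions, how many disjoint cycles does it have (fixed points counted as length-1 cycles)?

6

Trace each unvisited position around until it returns:
(1) (2 3 5 9 17 33 ... len 12) (4 7 13 25 10 19 ... len 12) (8 15 29 18 35 30 ... len 12) (14 27) (40)
6 cycles in total.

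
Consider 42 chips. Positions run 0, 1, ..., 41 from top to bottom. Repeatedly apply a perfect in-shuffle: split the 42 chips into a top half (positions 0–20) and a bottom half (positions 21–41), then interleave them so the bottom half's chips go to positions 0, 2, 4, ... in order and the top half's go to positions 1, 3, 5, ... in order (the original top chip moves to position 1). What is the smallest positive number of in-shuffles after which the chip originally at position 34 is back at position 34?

Follow position 34 under repeated in-shuffles:
34 → 26 → 10 → 21 → 0 → 1 → 3 → 7 → 15 → 31 → 20 → 41 → 40 → 38 → 34
It first returns after 14 in-shuffles.

14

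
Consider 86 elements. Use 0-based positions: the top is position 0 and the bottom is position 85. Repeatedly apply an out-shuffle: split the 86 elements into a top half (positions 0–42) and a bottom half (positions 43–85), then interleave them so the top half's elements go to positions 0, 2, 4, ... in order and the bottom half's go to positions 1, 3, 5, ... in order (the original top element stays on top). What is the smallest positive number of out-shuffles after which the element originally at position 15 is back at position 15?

Follow position 15 under repeated out-shuffles:
15 → 30 → 60 → 35 → 70 → 55 → 25 → 50 → 15
It first returns after 8 out-shuffles.

8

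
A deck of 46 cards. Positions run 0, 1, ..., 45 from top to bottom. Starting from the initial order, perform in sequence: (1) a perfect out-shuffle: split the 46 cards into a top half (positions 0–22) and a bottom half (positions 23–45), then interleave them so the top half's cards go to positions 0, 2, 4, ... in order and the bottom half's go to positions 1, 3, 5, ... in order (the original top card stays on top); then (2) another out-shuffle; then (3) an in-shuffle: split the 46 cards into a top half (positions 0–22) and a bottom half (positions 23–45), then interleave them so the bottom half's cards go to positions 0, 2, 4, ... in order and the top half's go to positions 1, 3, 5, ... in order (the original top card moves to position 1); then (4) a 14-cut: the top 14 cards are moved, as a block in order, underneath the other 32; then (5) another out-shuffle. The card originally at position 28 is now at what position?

17

Track the card from position 28 forward through each operation:
  after op 1 (out-shuffle): 28 → 11
  after op 2 (out-shuffle): 11 → 22
  after op 3 (in-shuffle): 22 → 45
  after op 4 (cut 14): 45 → 31
  after op 5 (out-shuffle): 31 → 17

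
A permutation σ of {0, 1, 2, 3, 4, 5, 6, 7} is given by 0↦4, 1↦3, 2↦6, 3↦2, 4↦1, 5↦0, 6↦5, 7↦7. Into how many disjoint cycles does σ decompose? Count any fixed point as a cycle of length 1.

2

Cycle decomposition: (0 4 1 3 2 6 5) (7).
2 cycles.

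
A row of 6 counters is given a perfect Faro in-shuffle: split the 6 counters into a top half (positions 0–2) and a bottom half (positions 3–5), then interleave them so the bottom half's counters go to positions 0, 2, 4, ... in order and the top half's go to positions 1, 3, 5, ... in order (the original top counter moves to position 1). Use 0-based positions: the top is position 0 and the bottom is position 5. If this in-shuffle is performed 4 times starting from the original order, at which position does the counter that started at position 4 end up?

Track the counter's position through each in-shuffle:
4 → 2 → 5 → 4 → 2

2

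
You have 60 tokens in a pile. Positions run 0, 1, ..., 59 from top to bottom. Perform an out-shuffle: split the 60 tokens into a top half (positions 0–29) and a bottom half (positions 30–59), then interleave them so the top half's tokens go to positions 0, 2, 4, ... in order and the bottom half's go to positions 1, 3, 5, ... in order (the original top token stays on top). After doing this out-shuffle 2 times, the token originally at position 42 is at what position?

50

Track the token's position through each out-shuffle:
42 → 25 → 50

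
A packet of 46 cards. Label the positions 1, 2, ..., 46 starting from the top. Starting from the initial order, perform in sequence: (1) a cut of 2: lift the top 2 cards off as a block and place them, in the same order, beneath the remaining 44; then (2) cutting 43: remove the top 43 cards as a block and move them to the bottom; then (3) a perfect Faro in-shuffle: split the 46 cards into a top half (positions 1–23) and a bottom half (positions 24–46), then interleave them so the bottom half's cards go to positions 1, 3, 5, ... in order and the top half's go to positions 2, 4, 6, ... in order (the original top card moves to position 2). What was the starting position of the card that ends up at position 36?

17

Undo the operations in reverse order, starting from position 36:
  undo op 3 (in-shuffle, from top half): 36 ← 18
  undo op 2 (cut 43): 18 ← 15
  undo op 1 (cut 2): 15 ← 17
So the card at position 36 came from original position 17.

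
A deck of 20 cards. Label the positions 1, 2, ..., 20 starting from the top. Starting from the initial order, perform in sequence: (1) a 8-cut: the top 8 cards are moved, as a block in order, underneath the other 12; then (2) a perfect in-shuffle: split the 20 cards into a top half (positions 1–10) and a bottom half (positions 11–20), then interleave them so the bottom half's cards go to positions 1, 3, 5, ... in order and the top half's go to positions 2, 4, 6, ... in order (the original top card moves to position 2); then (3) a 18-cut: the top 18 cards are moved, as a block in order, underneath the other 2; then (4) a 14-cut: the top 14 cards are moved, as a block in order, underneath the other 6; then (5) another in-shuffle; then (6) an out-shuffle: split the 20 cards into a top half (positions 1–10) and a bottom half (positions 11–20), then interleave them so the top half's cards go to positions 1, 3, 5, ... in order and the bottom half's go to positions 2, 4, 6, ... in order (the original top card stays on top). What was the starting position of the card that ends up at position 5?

10

Undo the operations in reverse order, starting from position 5:
  undo op 6 (out-shuffle, from top half): 5 ← 3
  undo op 5 (in-shuffle, from bottom half): 3 ← 12
  undo op 4 (cut 14): 12 ← 6
  undo op 3 (cut 18): 6 ← 4
  undo op 2 (in-shuffle, from top half): 4 ← 2
  undo op 1 (cut 8): 2 ← 10
So the card at position 5 came from original position 10.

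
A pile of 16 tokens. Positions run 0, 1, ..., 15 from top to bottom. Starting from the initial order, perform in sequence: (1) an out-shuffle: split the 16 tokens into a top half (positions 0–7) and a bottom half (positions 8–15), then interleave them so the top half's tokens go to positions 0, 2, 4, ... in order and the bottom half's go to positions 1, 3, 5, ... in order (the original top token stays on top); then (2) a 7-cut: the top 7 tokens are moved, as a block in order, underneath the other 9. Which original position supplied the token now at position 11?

1

Undo the operations in reverse order, starting from position 11:
  undo op 2 (cut 7): 11 ← 2
  undo op 1 (out-shuffle, from top half): 2 ← 1
So the token at position 11 came from original position 1.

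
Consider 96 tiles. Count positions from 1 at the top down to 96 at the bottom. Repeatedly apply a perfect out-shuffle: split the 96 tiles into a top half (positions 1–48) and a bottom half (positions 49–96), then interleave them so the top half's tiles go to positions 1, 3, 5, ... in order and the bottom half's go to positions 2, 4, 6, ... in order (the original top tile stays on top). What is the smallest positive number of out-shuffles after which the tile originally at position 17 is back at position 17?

Follow position 17 under repeated out-shuffles:
17 → 33 → 65 → 34 → 67 → 38 → 75 → 54 → ... → 17 (length 36)
It first returns after 36 out-shuffles.

36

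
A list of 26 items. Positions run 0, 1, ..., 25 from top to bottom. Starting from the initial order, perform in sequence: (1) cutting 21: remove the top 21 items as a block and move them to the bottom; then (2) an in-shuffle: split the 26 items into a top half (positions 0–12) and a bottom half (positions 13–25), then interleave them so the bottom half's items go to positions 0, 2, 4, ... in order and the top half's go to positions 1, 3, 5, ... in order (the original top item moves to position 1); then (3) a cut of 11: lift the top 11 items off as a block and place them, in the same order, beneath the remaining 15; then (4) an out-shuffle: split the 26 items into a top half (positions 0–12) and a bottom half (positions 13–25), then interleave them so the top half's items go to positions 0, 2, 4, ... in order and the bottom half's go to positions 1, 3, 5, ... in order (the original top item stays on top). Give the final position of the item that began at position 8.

5

Track the item from position 8 forward through each operation:
  after op 1 (cut 21): 8 → 13
  after op 2 (in-shuffle): 13 → 0
  after op 3 (cut 11): 0 → 15
  after op 4 (out-shuffle): 15 → 5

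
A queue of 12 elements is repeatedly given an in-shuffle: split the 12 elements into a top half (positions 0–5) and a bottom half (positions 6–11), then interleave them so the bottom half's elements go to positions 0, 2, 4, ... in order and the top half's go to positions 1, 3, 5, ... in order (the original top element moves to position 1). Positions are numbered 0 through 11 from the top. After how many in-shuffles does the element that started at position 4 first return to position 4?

12

Follow position 4 under repeated in-shuffles:
4 → 9 → 6 → 0 → 1 → 3 → 7 → 2 → 5 → 11 → 10 → 8 → 4
It first returns after 12 in-shuffles.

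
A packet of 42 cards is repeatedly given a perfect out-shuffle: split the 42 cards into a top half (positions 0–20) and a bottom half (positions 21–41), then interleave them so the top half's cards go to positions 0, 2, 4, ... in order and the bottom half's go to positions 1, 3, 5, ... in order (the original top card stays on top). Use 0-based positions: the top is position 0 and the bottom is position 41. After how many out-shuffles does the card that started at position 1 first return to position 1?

20

Follow position 1 under repeated out-shuffles:
1 → 2 → 4 → 8 → 16 → 32 → 23 → 5 → 10 → 20 → 40 → 39 → 37 → 33 → 25 → 9 → 18 → 36 → 31 → 21 → 1
It first returns after 20 out-shuffles.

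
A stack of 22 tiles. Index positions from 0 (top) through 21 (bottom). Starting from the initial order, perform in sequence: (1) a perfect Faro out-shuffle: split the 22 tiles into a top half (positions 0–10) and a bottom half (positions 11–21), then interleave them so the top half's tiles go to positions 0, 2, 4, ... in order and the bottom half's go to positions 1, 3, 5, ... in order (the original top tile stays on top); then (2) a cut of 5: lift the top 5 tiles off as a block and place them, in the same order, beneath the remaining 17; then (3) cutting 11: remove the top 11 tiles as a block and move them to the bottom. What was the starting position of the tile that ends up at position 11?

13

Undo the operations in reverse order, starting from position 11:
  undo op 3 (cut 11): 11 ← 0
  undo op 2 (cut 5): 0 ← 5
  undo op 1 (out-shuffle, from bottom half): 5 ← 13
So the tile at position 11 came from original position 13.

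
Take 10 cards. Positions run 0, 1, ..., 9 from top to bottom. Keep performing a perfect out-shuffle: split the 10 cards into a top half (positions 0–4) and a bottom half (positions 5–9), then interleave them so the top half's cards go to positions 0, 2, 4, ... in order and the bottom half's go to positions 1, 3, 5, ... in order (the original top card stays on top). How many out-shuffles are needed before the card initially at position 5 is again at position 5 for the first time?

6

Follow position 5 under repeated out-shuffles:
5 → 1 → 2 → 4 → 8 → 7 → 5
It first returns after 6 out-shuffles.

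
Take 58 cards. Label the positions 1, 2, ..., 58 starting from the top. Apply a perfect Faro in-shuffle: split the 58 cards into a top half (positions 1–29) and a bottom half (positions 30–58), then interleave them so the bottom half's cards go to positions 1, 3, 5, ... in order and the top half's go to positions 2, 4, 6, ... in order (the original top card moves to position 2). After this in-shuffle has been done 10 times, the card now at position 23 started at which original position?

Work backwards from position 23, undoing one in-shuffle at a time:
23 ← 41 ← 50 ← 25 ← 42 ← 21 ← 40 ← 20 ← 10 ← 5 ← 32
So the card now at position 23 started at position 32.

32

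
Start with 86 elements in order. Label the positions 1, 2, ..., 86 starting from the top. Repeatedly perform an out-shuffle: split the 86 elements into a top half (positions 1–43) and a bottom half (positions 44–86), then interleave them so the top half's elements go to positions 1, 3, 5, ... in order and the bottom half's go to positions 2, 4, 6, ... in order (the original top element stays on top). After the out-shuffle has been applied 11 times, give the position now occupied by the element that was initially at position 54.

Track the element's position through each out-shuffle:
54 → 22 → 43 → 85 → 84 → 82 → 78 → 70 → 54 → 22 → 43 → 85

85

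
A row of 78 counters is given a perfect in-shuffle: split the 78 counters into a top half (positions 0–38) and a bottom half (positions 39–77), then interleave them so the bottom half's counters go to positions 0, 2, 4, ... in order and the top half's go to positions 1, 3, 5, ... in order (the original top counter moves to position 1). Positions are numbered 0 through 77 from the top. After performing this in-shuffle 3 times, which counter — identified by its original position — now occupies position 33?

23

Work backwards from position 33, undoing one in-shuffle at a time:
33 ← 16 ← 47 ← 23
So the counter now at position 33 started at position 23.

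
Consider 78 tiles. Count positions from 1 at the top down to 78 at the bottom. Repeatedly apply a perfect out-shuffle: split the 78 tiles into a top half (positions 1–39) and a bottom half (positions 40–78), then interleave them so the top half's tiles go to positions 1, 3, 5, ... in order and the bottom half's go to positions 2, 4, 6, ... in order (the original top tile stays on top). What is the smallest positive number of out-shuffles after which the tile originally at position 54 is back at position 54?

Follow position 54 under repeated out-shuffles:
54 → 30 → 59 → 40 → 2 → 3 → 5 → 9 → ... → 54 (length 30)
It first returns after 30 out-shuffles.

30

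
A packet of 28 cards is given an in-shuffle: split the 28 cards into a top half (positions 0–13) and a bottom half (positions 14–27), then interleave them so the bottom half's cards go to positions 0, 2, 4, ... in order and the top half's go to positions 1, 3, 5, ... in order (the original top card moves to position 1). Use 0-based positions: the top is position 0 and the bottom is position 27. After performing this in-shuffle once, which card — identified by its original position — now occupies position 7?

3

Work backwards from position 7, undoing one in-shuffle at a time:
7 ← 3
So the card now at position 7 started at position 3.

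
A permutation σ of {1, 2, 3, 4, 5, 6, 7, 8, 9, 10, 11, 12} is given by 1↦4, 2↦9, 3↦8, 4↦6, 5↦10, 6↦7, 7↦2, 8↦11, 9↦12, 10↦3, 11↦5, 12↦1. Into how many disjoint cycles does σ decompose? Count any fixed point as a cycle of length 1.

2

Cycle decomposition: (1 4 6 7 2 9 12) (3 8 11 5 10).
2 cycles.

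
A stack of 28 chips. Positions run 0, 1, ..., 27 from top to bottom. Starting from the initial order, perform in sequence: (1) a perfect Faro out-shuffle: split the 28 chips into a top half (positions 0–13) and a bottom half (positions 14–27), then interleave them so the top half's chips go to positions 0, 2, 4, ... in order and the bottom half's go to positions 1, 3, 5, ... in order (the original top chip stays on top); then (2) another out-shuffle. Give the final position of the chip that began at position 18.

18

Track the chip from position 18 forward through each operation:
  after op 1 (out-shuffle): 18 → 9
  after op 2 (out-shuffle): 9 → 18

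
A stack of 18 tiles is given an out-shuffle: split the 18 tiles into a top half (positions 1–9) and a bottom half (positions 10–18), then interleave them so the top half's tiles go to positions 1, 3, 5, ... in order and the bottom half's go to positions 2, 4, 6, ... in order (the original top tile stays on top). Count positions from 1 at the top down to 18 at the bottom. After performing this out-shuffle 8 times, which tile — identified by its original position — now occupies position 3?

3

Work backwards from position 3, undoing one out-shuffle at a time:
3 ← 2 ← 10 ← 14 ← 16 ← 17 ← 9 ← 5 ← 3
So the tile now at position 3 started at position 3.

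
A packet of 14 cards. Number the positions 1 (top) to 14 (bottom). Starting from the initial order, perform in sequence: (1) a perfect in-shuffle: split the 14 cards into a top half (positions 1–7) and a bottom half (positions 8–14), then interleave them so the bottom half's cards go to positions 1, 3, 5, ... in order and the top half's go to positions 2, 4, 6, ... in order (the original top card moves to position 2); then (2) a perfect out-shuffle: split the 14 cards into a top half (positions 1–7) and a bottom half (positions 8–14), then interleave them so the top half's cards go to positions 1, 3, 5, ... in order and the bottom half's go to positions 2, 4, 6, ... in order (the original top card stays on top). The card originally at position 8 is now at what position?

Track the card from position 8 forward through each operation:
  after op 1 (in-shuffle): 8 → 1
  after op 2 (out-shuffle): 1 → 1

1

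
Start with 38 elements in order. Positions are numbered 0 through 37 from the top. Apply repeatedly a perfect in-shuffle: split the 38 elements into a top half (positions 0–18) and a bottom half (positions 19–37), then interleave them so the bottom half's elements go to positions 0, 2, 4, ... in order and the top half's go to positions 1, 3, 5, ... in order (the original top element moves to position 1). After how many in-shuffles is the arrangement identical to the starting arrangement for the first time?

The in-shuffle permutes the 38 positions with cycle lengths [2, 12, 12, 12].
Every element is home exactly when every cycle has completed a whole number of laps, i.e. after lcm(2, 12) = 12 in-shuffles.

12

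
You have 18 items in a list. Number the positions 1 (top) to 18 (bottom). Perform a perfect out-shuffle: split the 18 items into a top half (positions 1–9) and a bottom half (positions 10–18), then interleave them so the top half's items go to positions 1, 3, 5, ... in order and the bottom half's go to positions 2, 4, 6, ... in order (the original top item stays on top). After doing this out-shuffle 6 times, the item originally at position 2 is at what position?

14

Track the item's position through each out-shuffle:
2 → 3 → 5 → 9 → 17 → 16 → 14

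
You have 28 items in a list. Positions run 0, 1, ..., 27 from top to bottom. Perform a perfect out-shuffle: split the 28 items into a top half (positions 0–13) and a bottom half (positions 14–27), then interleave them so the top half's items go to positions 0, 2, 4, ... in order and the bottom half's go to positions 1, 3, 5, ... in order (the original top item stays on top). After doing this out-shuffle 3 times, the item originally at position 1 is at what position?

8

Track the item's position through each out-shuffle:
1 → 2 → 4 → 8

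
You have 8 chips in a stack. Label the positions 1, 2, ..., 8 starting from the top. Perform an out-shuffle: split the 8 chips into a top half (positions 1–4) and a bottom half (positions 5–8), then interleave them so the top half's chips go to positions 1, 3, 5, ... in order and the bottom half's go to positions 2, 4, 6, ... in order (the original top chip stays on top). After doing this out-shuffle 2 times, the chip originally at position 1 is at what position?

Position 1 is a fixed point of every out-shuffle, so the chip never moves.

1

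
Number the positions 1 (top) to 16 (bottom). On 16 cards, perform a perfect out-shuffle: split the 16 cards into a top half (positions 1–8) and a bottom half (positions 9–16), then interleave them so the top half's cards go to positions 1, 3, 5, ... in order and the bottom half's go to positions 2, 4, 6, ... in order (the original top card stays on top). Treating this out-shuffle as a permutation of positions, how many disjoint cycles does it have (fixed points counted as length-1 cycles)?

6

Trace each unvisited position around until it returns:
(1) (2 3 5 9) (4 7 13 10) (6 11) (8 15 14 12) (16)
6 cycles in total.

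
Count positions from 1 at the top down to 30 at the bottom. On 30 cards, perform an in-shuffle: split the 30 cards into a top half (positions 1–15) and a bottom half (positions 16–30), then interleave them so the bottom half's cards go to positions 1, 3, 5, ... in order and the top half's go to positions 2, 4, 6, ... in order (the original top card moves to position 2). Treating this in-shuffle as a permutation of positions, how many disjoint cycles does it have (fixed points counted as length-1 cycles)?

Trace each unvisited position around until it returns:
(1 2 4 8 16) (3 6 12 24 17) (5 10 20 9 18) (7 14 28 25 19) (11 22 13 26 21) (15 30 29 27 23)
6 cycles in total.

6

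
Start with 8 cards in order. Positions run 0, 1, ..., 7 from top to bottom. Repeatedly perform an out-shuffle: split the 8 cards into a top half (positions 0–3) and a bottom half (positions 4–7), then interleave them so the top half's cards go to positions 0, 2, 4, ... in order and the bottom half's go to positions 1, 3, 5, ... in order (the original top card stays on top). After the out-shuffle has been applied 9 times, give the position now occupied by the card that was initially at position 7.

7

Position 7 is a fixed point of every out-shuffle, so the card never moves.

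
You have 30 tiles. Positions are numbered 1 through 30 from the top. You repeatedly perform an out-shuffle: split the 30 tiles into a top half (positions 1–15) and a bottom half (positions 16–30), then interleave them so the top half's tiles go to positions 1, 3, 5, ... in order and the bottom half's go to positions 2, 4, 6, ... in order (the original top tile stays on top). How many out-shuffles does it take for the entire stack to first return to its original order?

28

The out-shuffle permutes the 30 positions with cycle lengths [1, 1, 28].
Every tile is home exactly when every cycle has completed a whole number of laps, i.e. after lcm(1, 28) = 28 out-shuffles.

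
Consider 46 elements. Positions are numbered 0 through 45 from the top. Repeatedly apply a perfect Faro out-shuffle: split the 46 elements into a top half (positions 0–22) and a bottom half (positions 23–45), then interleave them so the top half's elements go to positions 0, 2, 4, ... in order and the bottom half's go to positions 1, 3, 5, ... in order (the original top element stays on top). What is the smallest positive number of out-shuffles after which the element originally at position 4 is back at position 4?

12

Follow position 4 under repeated out-shuffles:
4 → 8 → 16 → 32 → 19 → 38 → 31 → 17 → 34 → 23 → 1 → 2 → 4
It first returns after 12 out-shuffles.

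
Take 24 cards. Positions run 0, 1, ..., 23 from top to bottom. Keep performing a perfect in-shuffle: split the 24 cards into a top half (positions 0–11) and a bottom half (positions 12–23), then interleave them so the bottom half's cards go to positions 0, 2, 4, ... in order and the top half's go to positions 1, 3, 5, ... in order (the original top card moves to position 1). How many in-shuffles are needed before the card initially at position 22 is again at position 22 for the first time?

20

Follow position 22 under repeated in-shuffles:
22 → 20 → 16 → 8 → 17 → 10 → 21 → 18 → 12 → 0 → 1 → 3 → 7 → 15 → 6 → 13 → 2 → 5 → 11 → 23 → 22
It first returns after 20 in-shuffles.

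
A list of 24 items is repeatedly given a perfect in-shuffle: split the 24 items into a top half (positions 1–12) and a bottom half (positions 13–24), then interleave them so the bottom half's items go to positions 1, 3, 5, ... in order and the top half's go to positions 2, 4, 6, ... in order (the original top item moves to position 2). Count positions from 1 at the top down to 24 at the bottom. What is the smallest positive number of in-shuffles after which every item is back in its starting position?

20

The in-shuffle permutes the 24 positions with cycle lengths [4, 20].
Every item is home exactly when every cycle has completed a whole number of laps, i.e. after lcm(4, 20) = 20 in-shuffles.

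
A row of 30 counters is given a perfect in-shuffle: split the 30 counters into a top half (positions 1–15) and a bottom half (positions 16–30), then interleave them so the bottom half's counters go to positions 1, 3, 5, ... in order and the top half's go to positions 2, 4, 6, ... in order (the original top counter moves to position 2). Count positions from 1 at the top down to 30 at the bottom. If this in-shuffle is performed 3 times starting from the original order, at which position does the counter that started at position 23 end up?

Track the counter's position through each in-shuffle:
23 → 15 → 30 → 29

29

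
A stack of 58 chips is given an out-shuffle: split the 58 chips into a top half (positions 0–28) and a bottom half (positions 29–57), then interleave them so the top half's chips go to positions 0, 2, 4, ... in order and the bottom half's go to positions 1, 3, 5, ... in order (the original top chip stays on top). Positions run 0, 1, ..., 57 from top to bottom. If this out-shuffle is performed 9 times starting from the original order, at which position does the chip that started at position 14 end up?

43

Track the chip's position through each out-shuffle:
14 → 28 → 56 → 55 → 53 → 49 → 41 → 25 → 50 → 43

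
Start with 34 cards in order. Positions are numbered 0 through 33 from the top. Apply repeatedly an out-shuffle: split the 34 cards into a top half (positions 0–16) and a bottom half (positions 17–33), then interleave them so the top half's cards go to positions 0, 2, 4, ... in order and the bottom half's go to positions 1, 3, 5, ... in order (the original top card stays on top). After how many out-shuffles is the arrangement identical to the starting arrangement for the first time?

10

The out-shuffle permutes the 34 positions with cycle lengths [1, 1, 2, 10, 10, 10].
Every card is home exactly when every cycle has completed a whole number of laps, i.e. after lcm(1, 2, 10) = 10 out-shuffles.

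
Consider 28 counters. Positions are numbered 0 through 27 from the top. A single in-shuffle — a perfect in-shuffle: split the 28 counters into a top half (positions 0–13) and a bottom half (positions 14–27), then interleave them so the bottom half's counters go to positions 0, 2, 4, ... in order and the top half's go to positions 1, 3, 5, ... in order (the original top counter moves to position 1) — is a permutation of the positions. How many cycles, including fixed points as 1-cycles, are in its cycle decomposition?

1

Trace each unvisited position around until it returns:
(0 1 3 7 15 2 ... len 28)
1 cycle in total.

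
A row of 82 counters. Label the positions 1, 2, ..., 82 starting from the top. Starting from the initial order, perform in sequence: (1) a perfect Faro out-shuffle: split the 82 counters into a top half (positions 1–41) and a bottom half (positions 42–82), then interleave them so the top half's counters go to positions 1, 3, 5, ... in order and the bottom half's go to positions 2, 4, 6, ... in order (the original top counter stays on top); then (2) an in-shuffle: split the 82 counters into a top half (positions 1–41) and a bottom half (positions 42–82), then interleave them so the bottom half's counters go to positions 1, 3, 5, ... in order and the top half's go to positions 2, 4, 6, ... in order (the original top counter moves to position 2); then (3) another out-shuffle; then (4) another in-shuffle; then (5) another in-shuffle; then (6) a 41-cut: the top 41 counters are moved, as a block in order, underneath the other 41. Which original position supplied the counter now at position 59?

57

Undo the operations in reverse order, starting from position 59:
  undo op 6 (cut 41): 59 ← 18
  undo op 5 (in-shuffle, from top half): 18 ← 9
  undo op 4 (in-shuffle, from bottom half): 9 ← 46
  undo op 3 (out-shuffle, from bottom half): 46 ← 64
  undo op 2 (in-shuffle, from top half): 64 ← 32
  undo op 1 (out-shuffle, from bottom half): 32 ← 57
So the counter at position 59 came from original position 57.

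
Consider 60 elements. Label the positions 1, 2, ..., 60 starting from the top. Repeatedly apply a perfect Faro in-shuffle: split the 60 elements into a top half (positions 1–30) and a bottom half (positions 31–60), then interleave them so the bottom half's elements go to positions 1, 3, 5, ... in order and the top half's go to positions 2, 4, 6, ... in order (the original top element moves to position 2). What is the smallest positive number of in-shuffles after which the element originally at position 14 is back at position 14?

Follow position 14 under repeated in-shuffles:
14 → 28 → 56 → 51 → 41 → 21 → 42 → 23 → ... → 14 (length 60)
It first returns after 60 in-shuffles.

60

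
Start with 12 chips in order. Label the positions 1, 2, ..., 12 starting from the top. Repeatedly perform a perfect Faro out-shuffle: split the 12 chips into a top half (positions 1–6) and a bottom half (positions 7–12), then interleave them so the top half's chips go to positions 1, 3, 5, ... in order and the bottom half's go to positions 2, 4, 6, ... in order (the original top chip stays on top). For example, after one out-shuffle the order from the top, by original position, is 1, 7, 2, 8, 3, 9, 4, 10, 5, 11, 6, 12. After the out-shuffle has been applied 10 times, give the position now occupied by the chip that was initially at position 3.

Track the chip's position through each out-shuffle:
3 → 5 → 9 → 6 → 11 → 10 → 8 → 4 → 7 → 2 → 3

3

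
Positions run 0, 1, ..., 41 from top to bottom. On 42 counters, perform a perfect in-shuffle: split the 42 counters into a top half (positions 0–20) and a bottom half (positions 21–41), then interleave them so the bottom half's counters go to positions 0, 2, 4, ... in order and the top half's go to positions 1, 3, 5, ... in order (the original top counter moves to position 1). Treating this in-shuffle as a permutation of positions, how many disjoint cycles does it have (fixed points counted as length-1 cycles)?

Trace each unvisited position around until it returns:
(0 1 3 7 15 31 ... len 14) (2 5 11 23 4 9 ... len 14) (6 13 27 12 25 8 ... len 14)
3 cycles in total.

3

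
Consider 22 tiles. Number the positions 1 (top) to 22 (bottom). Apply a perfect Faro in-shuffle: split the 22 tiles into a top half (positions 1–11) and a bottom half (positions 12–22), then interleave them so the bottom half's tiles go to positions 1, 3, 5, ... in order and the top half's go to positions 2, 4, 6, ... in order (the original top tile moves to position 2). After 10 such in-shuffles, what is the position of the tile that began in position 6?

3

Track the tile's position through each in-shuffle:
6 → 12 → 1 → 2 → 4 → 8 → 16 → 9 → 18 → 13 → 3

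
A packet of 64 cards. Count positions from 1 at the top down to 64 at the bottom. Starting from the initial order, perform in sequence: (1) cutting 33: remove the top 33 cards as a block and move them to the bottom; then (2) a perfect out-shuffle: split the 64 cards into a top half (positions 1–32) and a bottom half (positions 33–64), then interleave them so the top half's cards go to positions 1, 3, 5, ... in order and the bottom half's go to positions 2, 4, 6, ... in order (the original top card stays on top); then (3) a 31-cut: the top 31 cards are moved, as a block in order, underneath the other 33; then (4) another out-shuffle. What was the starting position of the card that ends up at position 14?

4

Undo the operations in reverse order, starting from position 14:
  undo op 4 (out-shuffle, from bottom half): 14 ← 39
  undo op 3 (cut 31): 39 ← 6
  undo op 2 (out-shuffle, from bottom half): 6 ← 35
  undo op 1 (cut 33): 35 ← 4
So the card at position 14 came from original position 4.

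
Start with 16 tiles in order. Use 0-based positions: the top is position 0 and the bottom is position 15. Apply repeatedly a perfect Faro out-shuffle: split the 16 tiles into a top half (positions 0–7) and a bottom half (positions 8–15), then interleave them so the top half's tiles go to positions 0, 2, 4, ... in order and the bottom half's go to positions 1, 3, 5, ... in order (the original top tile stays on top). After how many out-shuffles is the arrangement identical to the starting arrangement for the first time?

4

The out-shuffle permutes the 16 positions with cycle lengths [1, 1, 2, 4, 4, 4].
Every tile is home exactly when every cycle has completed a whole number of laps, i.e. after lcm(1, 2, 4) = 4 out-shuffles.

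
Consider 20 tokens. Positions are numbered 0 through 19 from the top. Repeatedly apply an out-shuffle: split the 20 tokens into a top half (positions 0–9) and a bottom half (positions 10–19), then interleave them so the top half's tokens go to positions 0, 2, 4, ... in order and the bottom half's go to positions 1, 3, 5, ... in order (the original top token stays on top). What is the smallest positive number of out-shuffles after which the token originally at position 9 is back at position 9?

18

Follow position 9 under repeated out-shuffles:
9 → 18 → 17 → 15 → 11 → 3 → 6 → 12 → 5 → 10 → 1 → 2 → 4 → 8 → 16 → 13 → 7 → 14 → 9
It first returns after 18 out-shuffles.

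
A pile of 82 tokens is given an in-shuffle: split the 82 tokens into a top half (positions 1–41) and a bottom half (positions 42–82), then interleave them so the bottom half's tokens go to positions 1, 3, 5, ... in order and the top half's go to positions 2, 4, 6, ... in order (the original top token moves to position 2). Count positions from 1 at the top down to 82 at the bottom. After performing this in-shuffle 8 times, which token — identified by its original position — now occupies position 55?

79

Work backwards from position 55, undoing one in-shuffle at a time:
55 ← 69 ← 76 ← 38 ← 19 ← 51 ← 67 ← 75 ← 79
So the token now at position 55 started at position 79.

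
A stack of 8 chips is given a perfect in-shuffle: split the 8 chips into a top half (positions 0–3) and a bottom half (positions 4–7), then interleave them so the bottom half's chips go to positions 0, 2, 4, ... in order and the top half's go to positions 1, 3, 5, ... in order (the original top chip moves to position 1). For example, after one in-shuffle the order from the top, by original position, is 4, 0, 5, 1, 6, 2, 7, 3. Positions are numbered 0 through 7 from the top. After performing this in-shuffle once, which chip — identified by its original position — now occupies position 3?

Work backwards from position 3, undoing one in-shuffle at a time:
3 ← 1
So the chip now at position 3 started at position 1.

1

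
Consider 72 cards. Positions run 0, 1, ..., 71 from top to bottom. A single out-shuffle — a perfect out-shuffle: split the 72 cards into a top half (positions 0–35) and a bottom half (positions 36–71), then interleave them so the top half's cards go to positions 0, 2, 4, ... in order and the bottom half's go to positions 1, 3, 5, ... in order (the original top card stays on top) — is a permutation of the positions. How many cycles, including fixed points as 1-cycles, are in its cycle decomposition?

4

Trace each unvisited position around until it returns:
(0) (1 2 4 8 16 32 ... len 35) (7 14 28 56 41 11 ... len 35) (71)
4 cycles in total.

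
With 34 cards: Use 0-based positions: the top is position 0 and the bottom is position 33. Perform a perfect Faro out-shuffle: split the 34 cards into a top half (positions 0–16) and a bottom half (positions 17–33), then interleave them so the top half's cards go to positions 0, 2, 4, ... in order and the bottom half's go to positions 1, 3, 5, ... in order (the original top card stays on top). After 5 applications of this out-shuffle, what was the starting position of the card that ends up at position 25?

8

Work backwards from position 25, undoing one out-shuffle at a time:
25 ← 29 ← 31 ← 32 ← 16 ← 8
So the card now at position 25 started at position 8.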